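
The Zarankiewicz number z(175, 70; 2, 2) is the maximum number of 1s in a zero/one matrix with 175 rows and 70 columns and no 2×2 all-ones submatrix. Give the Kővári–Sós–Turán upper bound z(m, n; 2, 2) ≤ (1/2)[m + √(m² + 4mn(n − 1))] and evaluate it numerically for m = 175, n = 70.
z(175, 70; 2, 2) ≤ (1/2)[175 + √(175² + 4·175·70·69)] = (1/2)[175 + √3411625] = 1011.0292

Kővári–Sós–Turán: let r_1, ..., r_175 be the row sums and z = Σ r_i the total number of 1s. Each pair of columns can share at most one row with both entries 1 (else a 2×2 all-ones block appears), so Σ_i C(r_i, 2) ≤ C(70, 2) = 2415. By convexity Σ_i C(r_i, 2) ≥ 175·C(z/175, 2) = z(z − 175)/(2·175), giving z² − 175z − 175·70·69 ≤ 0 and hence z ≤ (1/2)[175 + √(30625 + 4·845250)] = (1/2)[175 + √3411625] ≈ (1/2)(175 + 1847.0585) = 1011.0292.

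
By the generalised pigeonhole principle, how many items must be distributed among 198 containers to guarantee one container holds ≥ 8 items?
n = (8 − 1)·198 + 1 = 1387

By the generalised pigeonhole principle, to guarantee some box contains ≥ r objects we need more than (r − 1) · k objects total. Threshold: n = (r − 1) · k + 1. With r = 8 and k = 198: n = 7 · 198 + 1 = 1386 + 1 = 1387. For n = 1386 = 7 · 198, we can put exactly 7 objects in every box, avoiding 8 in any single one — so 1387 is tight.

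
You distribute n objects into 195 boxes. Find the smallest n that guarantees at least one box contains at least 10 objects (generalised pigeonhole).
n = (10 − 1)·195 + 1 = 1756

By the generalised pigeonhole principle, to guarantee some box contains ≥ r objects we need more than (r − 1) · k objects total. Threshold: n = (r − 1) · k + 1. With r = 10 and k = 195: n = 9 · 195 + 1 = 1755 + 1 = 1756. For n = 1755 = 9 · 195, we can put exactly 9 objects in every box, avoiding 10 in any single one — so 1756 is tight.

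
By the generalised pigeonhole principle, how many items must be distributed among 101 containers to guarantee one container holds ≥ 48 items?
n = (48 − 1)·101 + 1 = 4748

By the generalised pigeonhole principle, to guarantee some box contains ≥ r objects we need more than (r − 1) · k objects total. Threshold: n = (r − 1) · k + 1. With r = 48 and k = 101: n = 47 · 101 + 1 = 4747 + 1 = 4748. For n = 4747 = 47 · 101, we can put exactly 47 objects in every box, avoiding 48 in any single one — so 4748 is tight.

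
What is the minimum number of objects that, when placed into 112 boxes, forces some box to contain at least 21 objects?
n = (21 − 1)·112 + 1 = 2241

By the generalised pigeonhole principle, to guarantee some box contains ≥ r objects we need more than (r − 1) · k objects total. Threshold: n = (r − 1) · k + 1. With r = 21 and k = 112: n = 20 · 112 + 1 = 2240 + 1 = 2241. For n = 2240 = 20 · 112, we can put exactly 20 objects in every box, avoiding 21 in any single one — so 2241 is tight.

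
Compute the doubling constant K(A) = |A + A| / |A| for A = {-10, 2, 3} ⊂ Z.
K = |A + A| / |A| = 6/3 = 2

Enumerate A + A = {a + b : a, b ∈ A}. With |A| = 3, there are |A|^2 = 9 ordered sum pairs; collecting distinct values, A + A = {-20, -8, -7, 4, 5, 6}, so |A + A| = 6. Thus K = 6/3 = 2. For comparison, the minimum possible |A + A| over all 3-element sets is 2·3 − 1 = 5 (so min K = 5/3), attained only by arithmetic progressions.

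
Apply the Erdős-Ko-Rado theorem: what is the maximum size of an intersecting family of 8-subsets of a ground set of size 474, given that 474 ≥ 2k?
max |F| = C(473, 7) = 1005140898156252

The Erdős-Ko-Rado theorem states: for n ≥ 2k, an intersecting family of k-subsets of an n-element set has size at most C(n − 1, k − 1), with equality for 'star' families {A ⊆ [n] : |A| = k, i ∈ A} (fix an element i). For n = 474, k = 8: C(473, 7) = 1005140898156252.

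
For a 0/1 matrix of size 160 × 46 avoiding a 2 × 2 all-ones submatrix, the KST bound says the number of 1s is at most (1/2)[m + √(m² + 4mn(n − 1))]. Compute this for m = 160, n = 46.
z(160, 46; 2, 2) ≤ (1/2)[160 + √(160² + 4·160·46·45)] = (1/2)[160 + √1350400] = 661.0336

Kővári–Sós–Turán: let r_1, ..., r_160 be the row sums and z = Σ r_i the total number of 1s. Each pair of columns can share at most one row with both entries 1 (else a 2×2 all-ones block appears), so Σ_i C(r_i, 2) ≤ C(46, 2) = 1035. By convexity Σ_i C(r_i, 2) ≥ 160·C(z/160, 2) = z(z − 160)/(2·160), giving z² − 160z − 160·46·45 ≤ 0 and hence z ≤ (1/2)[160 + √(25600 + 4·331200)] = (1/2)[160 + √1350400] ≈ (1/2)(160 + 1162.0671) = 661.0336.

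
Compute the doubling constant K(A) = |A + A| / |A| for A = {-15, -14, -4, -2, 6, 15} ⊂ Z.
K = |A + A| / |A| = 20/6 = 10/3

Enumerate A + A = {a + b : a, b ∈ A}. With |A| = 6, there are |A|^2 = 36 ordered sum pairs; collecting distinct values, A + A = {-30, -29, -28, -19, -18, -17, -16, -9, -8, -6, -4, 0, 1, 2, 4, 11, 12, 13, 21, 30}, so |A + A| = 20. Thus K = 20/6 = 10/3. For comparison, the minimum possible |A + A| over all 6-element sets is 2·6 − 1 = 11 (so min K = 11/6), attained only by arithmetic progressions.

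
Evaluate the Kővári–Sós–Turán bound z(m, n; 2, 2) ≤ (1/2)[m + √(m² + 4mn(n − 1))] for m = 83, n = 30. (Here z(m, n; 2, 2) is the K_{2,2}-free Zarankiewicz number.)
z(83, 30; 2, 2) ≤ (1/2)[83 + √(83² + 4·83·30·29)] = (1/2)[83 + √295729] = 313.4049

Kővári–Sós–Turán: let r_1, ..., r_83 be the row sums and z = Σ r_i the total number of 1s. Each pair of columns can share at most one row with both entries 1 (else a 2×2 all-ones block appears), so Σ_i C(r_i, 2) ≤ C(30, 2) = 435. By convexity Σ_i C(r_i, 2) ≥ 83·C(z/83, 2) = z(z − 83)/(2·83), giving z² − 83z − 83·30·29 ≤ 0 and hence z ≤ (1/2)[83 + √(6889 + 4·72210)] = (1/2)[83 + √295729] ≈ (1/2)(83 + 543.8097) = 313.4049.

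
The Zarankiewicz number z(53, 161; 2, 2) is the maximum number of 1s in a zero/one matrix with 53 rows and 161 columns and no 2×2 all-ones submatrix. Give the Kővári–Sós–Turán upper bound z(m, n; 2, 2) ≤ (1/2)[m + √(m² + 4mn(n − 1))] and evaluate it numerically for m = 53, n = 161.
z(53, 161; 2, 2) ≤ (1/2)[53 + √(53² + 4·53·161·160)] = (1/2)[53 + √5463929] = 1195.2524

Kővári–Sós–Turán: let r_1, ..., r_53 be the row sums and z = Σ r_i the total number of 1s. Each pair of columns can share at most one row with both entries 1 (else a 2×2 all-ones block appears), so Σ_i C(r_i, 2) ≤ C(161, 2) = 12880. By convexity Σ_i C(r_i, 2) ≥ 53·C(z/53, 2) = z(z − 53)/(2·53), giving z² − 53z − 53·161·160 ≤ 0 and hence z ≤ (1/2)[53 + √(2809 + 4·1365280)] = (1/2)[53 + √5463929] ≈ (1/2)(53 + 2337.5049) = 1195.2524.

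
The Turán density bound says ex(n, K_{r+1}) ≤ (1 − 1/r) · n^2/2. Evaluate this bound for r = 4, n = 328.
Turán density bound = (3/4) · 328^2/2 = 40344

Turán's theorem: ex(n, K_{r+1}) is achieved by the complete r-partite Turán graph T(n, r) with parts as balanced as possible, and is at most (1 − 1/r) · n^2/2. For r = 4, n = 328: the density bound is (3/4) · 107584/2 = 40344. Since 4 ∣ 328, the Turán graph T(328, 4) has parts of equal size 82, and its edge count e(T(328, 4)) = 40344 attains the density bound exactly.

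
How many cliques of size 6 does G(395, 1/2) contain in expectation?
E[# K_6] = C(395, 6) · (1/2)^C(6, 2) = 5077860934510 / 2^15 = 2538930467255/16384 ≈ 154964017.776794

For each 6-subset S of vertices (there are C(395, 6) = 5077860934510 such S), let X_S = 1 if S induces a K_6 (all C(6, 2) = 15 edges present). Then P(X_S = 1) = (1/2)^15 = 1/32768. By linearity of expectation, E[# K_6] = C(395, 6) · (1/2)^15 = 5077860934510 / 32768 = 2538930467255/16384 ≈ 154964017.776794.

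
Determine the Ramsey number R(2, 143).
R(2, 143) = 143

R(2, k) = k for all k ≥ 2: in a 2-colouring of K_k, either some edge is red (a red K_2) or all edges are blue (a blue K_k). And K_{142} coloured all-blue has no blue K_143, so R(2, 143) > 142. Hence R(2, 143) = 143.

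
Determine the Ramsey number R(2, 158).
R(2, 158) = 158

R(2, k) = k for all k ≥ 2: in a 2-colouring of K_k, either some edge is red (a red K_2) or all edges are blue (a blue K_k). And K_{157} coloured all-blue has no blue K_158, so R(2, 158) > 157. Hence R(2, 158) = 158.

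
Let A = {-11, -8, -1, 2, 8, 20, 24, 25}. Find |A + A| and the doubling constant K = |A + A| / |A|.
K = |A + A| / |A| = 34/8 = 17/4

Enumerate A + A = {a + b : a, b ∈ A}. With |A| = 8, there are |A|^2 = 64 ordered sum pairs; collecting distinct values, A + A = {-22, -19, -16, -12, -9, -6, -3, -2, 0, 1, 4, 7, 9, 10, 12, 13, 14, 16, 17, 19, 22, 23, 24, 26, 27, 28, 32, 33, 40, 44, 45, 48, 49, 50}, so |A + A| = 34. Thus K = 34/8 = 17/4. For comparison, the minimum possible |A + A| over all 8-element sets is 2·8 − 1 = 15 (so min K = 15/8), attained only by arithmetic progressions.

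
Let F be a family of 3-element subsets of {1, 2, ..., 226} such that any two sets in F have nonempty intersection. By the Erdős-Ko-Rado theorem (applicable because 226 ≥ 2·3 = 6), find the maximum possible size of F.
max |F| = C(225, 2) = 25200

Erdős-Ko-Rado (1961): when n ≥ 2k, max |F| = C(n−1, k−1). The bound is attained by the star {A : i ∈ A} for any fixed i ∈ [n]. Here C(226−1, 3−1) = C(225, 2) = 25200.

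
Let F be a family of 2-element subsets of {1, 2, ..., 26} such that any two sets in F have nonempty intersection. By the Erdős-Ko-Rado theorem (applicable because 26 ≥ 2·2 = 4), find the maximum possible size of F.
max |F| = C(25, 1) = 25

Erdős-Ko-Rado (1961): when n ≥ 2k, max |F| = C(n−1, k−1). The bound is attained by the star {A : i ∈ A} for any fixed i ∈ [n]. Here C(26−1, 2−1) = C(25, 1) = 25.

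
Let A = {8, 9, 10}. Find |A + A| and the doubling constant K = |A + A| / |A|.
K = |A + A| / |A| = 5/3

Enumerate A + A = {a + b : a, b ∈ A}. With |A| = 3, there are |A|^2 = 9 ordered sum pairs; collecting distinct values, A + A = {16, 17, 18, 19, 20}, so |A + A| = 5. Thus K = 5/3. Here |A + A| = 2|A| − 1 = 5, the minimum possible — so K = 5/3 is minimal, which holds iff A is an arithmetic progression.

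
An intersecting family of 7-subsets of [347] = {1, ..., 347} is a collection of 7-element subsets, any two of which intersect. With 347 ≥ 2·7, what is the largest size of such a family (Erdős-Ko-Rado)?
max |F| = C(346, 6) = 2281370098854

The Erdős-Ko-Rado theorem states: for n ≥ 2k, an intersecting family of k-subsets of an n-element set has size at most C(n − 1, k − 1), with equality for 'star' families {A ⊆ [n] : |A| = k, i ∈ A} (fix an element i). For n = 347, k = 7: C(346, 6) = 2281370098854.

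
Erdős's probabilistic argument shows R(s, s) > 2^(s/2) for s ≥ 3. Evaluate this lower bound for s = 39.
2^(39/2) = 741455.2002; so R(39, 39) > 741455.2002

Colour each edge of K_n uniformly at random with red/blue. The expected number of monochromatic K_39 is C(n, 39) · 2 · 2^(−C(39,2)). If C(n, 39) · 2^(1 − C(39,2)) < 1, then with positive probability no monochromatic K_39 exists, so R(39, 39) > n. The standard estimate C(n, 39) ≤ n^39/39! shows this inequality holds whenever n ≤ 2^(39/2) (since 39! · 2^(C(39,2) − 1) > 2^(39^2/2) ≥ n^39). Hence R(39, 39) > 2^(39/2) = 741455.2002.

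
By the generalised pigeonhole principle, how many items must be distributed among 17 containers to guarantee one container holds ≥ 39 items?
n = (39 − 1)·17 + 1 = 647

By the generalised pigeonhole principle, to guarantee some box contains ≥ r objects we need more than (r − 1) · k objects total. Threshold: n = (r − 1) · k + 1. With r = 39 and k = 17: n = 38 · 17 + 1 = 646 + 1 = 647. For n = 646 = 38 · 17, we can put exactly 38 objects in every box, avoiding 39 in any single one — so 647 is tight.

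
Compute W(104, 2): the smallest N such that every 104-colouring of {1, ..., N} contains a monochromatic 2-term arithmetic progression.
W(104, 2) = 104 + 1 = 105

A 2-term AP is any pair of integers, so a monochromatic 2-AP exists iff some colour is used at least twice. With 104 colours, the colouring i ↦ i on {1, ..., 104} uses each colour once, avoiding any monochromatic pair, so W(104, 2) > 104. For {1, ..., 105}, pigeonhole forces two integers of the same colour, which form a monochromatic 2-AP. Hence W(104, 2) = 105.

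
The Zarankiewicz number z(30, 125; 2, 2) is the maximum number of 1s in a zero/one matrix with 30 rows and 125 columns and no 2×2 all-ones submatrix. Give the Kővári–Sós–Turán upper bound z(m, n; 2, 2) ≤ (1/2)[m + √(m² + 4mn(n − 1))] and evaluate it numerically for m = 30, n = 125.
z(30, 125; 2, 2) ≤ (1/2)[30 + √(30² + 4·30·125·124)] = (1/2)[30 + √1860900] = 697.074

Kővári–Sós–Turán: let r_1, ..., r_30 be the row sums and z = Σ r_i the total number of 1s. Each pair of columns can share at most one row with both entries 1 (else a 2×2 all-ones block appears), so Σ_i C(r_i, 2) ≤ C(125, 2) = 7750. By convexity Σ_i C(r_i, 2) ≥ 30·C(z/30, 2) = z(z − 30)/(2·30), giving z² − 30z − 30·125·124 ≤ 0 and hence z ≤ (1/2)[30 + √(900 + 4·465000)] = (1/2)[30 + √1860900] ≈ (1/2)(30 + 1364.1481) = 697.074.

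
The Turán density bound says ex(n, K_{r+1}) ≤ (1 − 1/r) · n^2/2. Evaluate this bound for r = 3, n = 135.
Turán density bound = (2/3) · 135^2/2 = 6075

Turán's theorem: ex(n, K_{r+1}) is achieved by the complete r-partite Turán graph T(n, r) with parts as balanced as possible, and is at most (1 − 1/r) · n^2/2. For r = 3, n = 135: the density bound is (2/3) · 18225/2 = 6075. Since 3 ∣ 135, the Turán graph T(135, 3) has parts of equal size 45, and its edge count e(T(135, 3)) = 6075 attains the density bound exactly.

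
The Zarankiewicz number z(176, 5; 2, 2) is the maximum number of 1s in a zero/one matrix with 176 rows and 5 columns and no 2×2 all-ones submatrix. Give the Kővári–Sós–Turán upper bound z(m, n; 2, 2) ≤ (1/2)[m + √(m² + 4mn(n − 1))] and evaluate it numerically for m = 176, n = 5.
z(176, 5; 2, 2) ≤ (1/2)[176 + √(176² + 4·176·5·4)] = (1/2)[176 + √45056] = 194.132

Kővári–Sós–Turán: let r_1, ..., r_176 be the row sums and z = Σ r_i the total number of 1s. Each pair of columns can share at most one row with both entries 1 (else a 2×2 all-ones block appears), so Σ_i C(r_i, 2) ≤ C(5, 2) = 10. By convexity Σ_i C(r_i, 2) ≥ 176·C(z/176, 2) = z(z − 176)/(2·176), giving z² − 176z − 176·5·4 ≤ 0 and hence z ≤ (1/2)[176 + √(30976 + 4·3520)] = (1/2)[176 + √45056] ≈ (1/2)(176 + 212.264) = 194.132.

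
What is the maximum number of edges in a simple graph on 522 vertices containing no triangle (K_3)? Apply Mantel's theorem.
ex(522, K_3) = ⌊522^2/4⌋ = 68121

Mantel (1907): a triangle-free graph on n vertices has at most ⌊n^2/4⌋ edges, with equality for the complete bipartite graph K_{⌊n/2⌋, ⌈n/2⌉}. For n = 522: ⌊522^2/4⌋ = ⌊272484/4⌋ = 68121. The extremal graph is K_{261, 261}, which has 261·261 = 68121 edges.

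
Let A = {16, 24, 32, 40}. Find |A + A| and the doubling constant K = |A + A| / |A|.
K = |A + A| / |A| = 7/4

Enumerate A + A = {a + b : a, b ∈ A}. With |A| = 4, there are |A|^2 = 16 ordered sum pairs; collecting distinct values, A + A = {32, 40, 48, 56, 64, 72, 80}, so |A + A| = 7. Thus K = 7/4. Here |A + A| = 2|A| − 1 = 7, the minimum possible — so K = 7/4 is minimal, which holds iff A is an arithmetic progression.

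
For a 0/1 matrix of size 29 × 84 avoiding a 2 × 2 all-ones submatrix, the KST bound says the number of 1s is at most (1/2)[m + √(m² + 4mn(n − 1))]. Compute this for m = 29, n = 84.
z(29, 84; 2, 2) ≤ (1/2)[29 + √(29² + 4·29·84·83)] = (1/2)[29 + √809593] = 464.3869

Kővári–Sós–Turán: let r_1, ..., r_29 be the row sums and z = Σ r_i the total number of 1s. Each pair of columns can share at most one row with both entries 1 (else a 2×2 all-ones block appears), so Σ_i C(r_i, 2) ≤ C(84, 2) = 3486. By convexity Σ_i C(r_i, 2) ≥ 29·C(z/29, 2) = z(z − 29)/(2·29), giving z² − 29z − 29·84·83 ≤ 0 and hence z ≤ (1/2)[29 + √(841 + 4·202188)] = (1/2)[29 + √809593] ≈ (1/2)(29 + 899.7739) = 464.3869.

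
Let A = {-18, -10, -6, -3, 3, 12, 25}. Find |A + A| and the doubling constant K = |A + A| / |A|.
K = |A + A| / |A| = 25/7

Enumerate A + A = {a + b : a, b ∈ A}. With |A| = 7, there are |A|^2 = 49 ordered sum pairs; collecting distinct values, A + A = {-36, -28, -24, -21, -20, -16, -15, -13, -12, -9, -7, -6, -3, 0, 2, 6, 7, 9, 15, 19, 22, 24, 28, 37, 50}, so |A + A| = 25. Thus K = 25/7. For comparison, the minimum possible |A + A| over all 7-element sets is 2·7 − 1 = 13 (so min K = 13/7), attained only by arithmetic progressions.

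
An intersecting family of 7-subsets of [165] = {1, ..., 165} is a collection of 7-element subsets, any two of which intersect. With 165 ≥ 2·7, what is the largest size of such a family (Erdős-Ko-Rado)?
max |F| = C(164, 6) = 24635248848

The Erdős-Ko-Rado theorem states: for n ≥ 2k, an intersecting family of k-subsets of an n-element set has size at most C(n − 1, k − 1), with equality for 'star' families {A ⊆ [n] : |A| = k, i ∈ A} (fix an element i). For n = 165, k = 7: C(164, 6) = 24635248848.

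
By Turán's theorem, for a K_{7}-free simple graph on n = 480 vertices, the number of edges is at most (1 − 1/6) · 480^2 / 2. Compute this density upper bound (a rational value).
Turán density bound = (5/6) · 480^2/2 = 96000

Turán's theorem: ex(n, K_{r+1}) is achieved by the complete r-partite Turán graph T(n, r) with parts as balanced as possible, and is at most (1 − 1/r) · n^2/2. For r = 6, n = 480: the density bound is (5/6) · 230400/2 = 96000. Since 6 ∣ 480, the Turán graph T(480, 6) has parts of equal size 80, and its edge count e(T(480, 6)) = 96000 attains the density bound exactly.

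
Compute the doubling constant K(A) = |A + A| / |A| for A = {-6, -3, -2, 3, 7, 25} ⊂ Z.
K = |A + A| / |A| = 20/6 = 10/3

Enumerate A + A = {a + b : a, b ∈ A}. With |A| = 6, there are |A|^2 = 36 ordered sum pairs; collecting distinct values, A + A = {-12, -9, -8, -6, -5, -4, -3, 0, 1, 4, 5, 6, 10, 14, 19, 22, 23, 28, 32, 50}, so |A + A| = 20. Thus K = 20/6 = 10/3. For comparison, the minimum possible |A + A| over all 6-element sets is 2·6 − 1 = 11 (so min K = 11/6), attained only by arithmetic progressions.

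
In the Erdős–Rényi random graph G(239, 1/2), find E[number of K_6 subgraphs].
E[# K_6] = C(239, 6) · (1/2)^C(6, 2) = 242988897333 / 2^15 ≈ 7415432.657867

For each 6-subset S of vertices (there are C(239, 6) = 242988897333 such S), let X_S = 1 if S induces a K_6 (all C(6, 2) = 15 edges present). Then P(X_S = 1) = (1/2)^15 = 1/32768. By linearity of expectation, E[# K_6] = C(239, 6) · (1/2)^15 = 242988897333 / 32768 ≈ 7415432.657867.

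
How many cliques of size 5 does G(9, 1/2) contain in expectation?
E[# K_5] = C(9, 5) · (1/2)^C(5, 2) = 126 / 2^10 = 63/512 ≈ 0.123047

For each 5-subset S of vertices (there are C(9, 5) = 126 such S), let X_S = 1 if S induces a K_5 (all C(5, 2) = 10 edges present). Then P(X_S = 1) = (1/2)^10 = 1/1024. By linearity of expectation, E[# K_5] = C(9, 5) · (1/2)^10 = 126 / 1024 = 63/512 ≈ 0.123047.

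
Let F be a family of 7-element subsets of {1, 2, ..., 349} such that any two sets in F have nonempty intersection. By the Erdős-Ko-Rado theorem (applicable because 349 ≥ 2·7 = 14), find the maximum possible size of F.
max |F| = C(348, 6) = 2362239780292

Erdős-Ko-Rado (1961): when n ≥ 2k, max |F| = C(n−1, k−1). The bound is attained by the star {A : i ∈ A} for any fixed i ∈ [n]. Here C(349−1, 7−1) = C(348, 6) = 2362239780292.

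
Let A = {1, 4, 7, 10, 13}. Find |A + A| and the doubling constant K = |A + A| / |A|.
K = |A + A| / |A| = 9/5

Enumerate A + A = {a + b : a, b ∈ A}. With |A| = 5, there are |A|^2 = 25 ordered sum pairs; collecting distinct values, A + A = {2, 5, 8, 11, 14, 17, 20, 23, 26}, so |A + A| = 9. Thus K = 9/5. Here |A + A| = 2|A| − 1 = 9, the minimum possible — so K = 9/5 is minimal, which holds iff A is an arithmetic progression.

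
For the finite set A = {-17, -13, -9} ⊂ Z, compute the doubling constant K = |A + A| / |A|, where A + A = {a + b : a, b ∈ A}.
K = |A + A| / |A| = 5/3

Enumerate A + A = {a + b : a, b ∈ A}. With |A| = 3, there are |A|^2 = 9 ordered sum pairs; collecting distinct values, A + A = {-34, -30, -26, -22, -18}, so |A + A| = 5. Thus K = 5/3. Here |A + A| = 2|A| − 1 = 5, the minimum possible — so K = 5/3 is minimal, which holds iff A is an arithmetic progression.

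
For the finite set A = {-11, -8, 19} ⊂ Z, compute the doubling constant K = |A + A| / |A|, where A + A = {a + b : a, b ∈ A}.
K = |A + A| / |A| = 6/3 = 2

Enumerate A + A = {a + b : a, b ∈ A}. With |A| = 3, there are |A|^2 = 9 ordered sum pairs; collecting distinct values, A + A = {-22, -19, -16, 8, 11, 38}, so |A + A| = 6. Thus K = 6/3 = 2. For comparison, the minimum possible |A + A| over all 3-element sets is 2·3 − 1 = 5 (so min K = 5/3), attained only by arithmetic progressions.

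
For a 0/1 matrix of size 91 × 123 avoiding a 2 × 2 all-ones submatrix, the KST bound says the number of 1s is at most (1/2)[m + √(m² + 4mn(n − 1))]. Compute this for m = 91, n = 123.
z(91, 123; 2, 2) ≤ (1/2)[91 + √(91² + 4·91·123·122)] = (1/2)[91 + √5470465] = 1214.9513

Kővári–Sós–Turán: let r_1, ..., r_91 be the row sums and z = Σ r_i the total number of 1s. Each pair of columns can share at most one row with both entries 1 (else a 2×2 all-ones block appears), so Σ_i C(r_i, 2) ≤ C(123, 2) = 7503. By convexity Σ_i C(r_i, 2) ≥ 91·C(z/91, 2) = z(z − 91)/(2·91), giving z² − 91z − 91·123·122 ≤ 0 and hence z ≤ (1/2)[91 + √(8281 + 4·1365546)] = (1/2)[91 + √5470465] ≈ (1/2)(91 + 2338.9025) = 1214.9513.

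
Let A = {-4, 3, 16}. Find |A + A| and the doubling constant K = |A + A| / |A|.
K = |A + A| / |A| = 6/3 = 2

Enumerate A + A = {a + b : a, b ∈ A}. With |A| = 3, there are |A|^2 = 9 ordered sum pairs; collecting distinct values, A + A = {-8, -1, 6, 12, 19, 32}, so |A + A| = 6. Thus K = 6/3 = 2. For comparison, the minimum possible |A + A| over all 3-element sets is 2·3 − 1 = 5 (so min K = 5/3), attained only by arithmetic progressions.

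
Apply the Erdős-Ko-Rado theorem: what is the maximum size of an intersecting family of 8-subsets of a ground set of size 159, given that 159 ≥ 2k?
max |F| = C(158, 7) = 426224332248

The Erdős-Ko-Rado theorem states: for n ≥ 2k, an intersecting family of k-subsets of an n-element set has size at most C(n − 1, k − 1), with equality for 'star' families {A ⊆ [n] : |A| = k, i ∈ A} (fix an element i). For n = 159, k = 8: C(158, 7) = 426224332248.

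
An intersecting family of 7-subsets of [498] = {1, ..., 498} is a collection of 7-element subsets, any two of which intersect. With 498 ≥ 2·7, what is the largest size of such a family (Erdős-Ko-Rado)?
max |F| = C(497, 6) = 20307185626728

The Erdős-Ko-Rado theorem states: for n ≥ 2k, an intersecting family of k-subsets of an n-element set has size at most C(n − 1, k − 1), with equality for 'star' families {A ⊆ [n] : |A| = k, i ∈ A} (fix an element i). For n = 498, k = 7: C(497, 6) = 20307185626728.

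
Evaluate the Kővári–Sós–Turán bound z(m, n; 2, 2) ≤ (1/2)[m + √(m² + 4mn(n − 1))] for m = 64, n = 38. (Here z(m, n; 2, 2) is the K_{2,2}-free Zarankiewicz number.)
z(64, 38; 2, 2) ≤ (1/2)[64 + √(64² + 4·64·38·37)] = (1/2)[64 + √364032] = 333.6753

Kővári–Sós–Turán: let r_1, ..., r_64 be the row sums and z = Σ r_i the total number of 1s. Each pair of columns can share at most one row with both entries 1 (else a 2×2 all-ones block appears), so Σ_i C(r_i, 2) ≤ C(38, 2) = 703. By convexity Σ_i C(r_i, 2) ≥ 64·C(z/64, 2) = z(z − 64)/(2·64), giving z² − 64z − 64·38·37 ≤ 0 and hence z ≤ (1/2)[64 + √(4096 + 4·89984)] = (1/2)[64 + √364032] ≈ (1/2)(64 + 603.3506) = 333.6753.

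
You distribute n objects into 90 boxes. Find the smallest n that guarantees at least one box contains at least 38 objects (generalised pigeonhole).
n = (38 − 1)·90 + 1 = 3331

By the generalised pigeonhole principle, to guarantee some box contains ≥ r objects we need more than (r − 1) · k objects total. Threshold: n = (r − 1) · k + 1. With r = 38 and k = 90: n = 37 · 90 + 1 = 3330 + 1 = 3331. For n = 3330 = 37 · 90, we can put exactly 37 objects in every box, avoiding 38 in any single one — so 3331 is tight.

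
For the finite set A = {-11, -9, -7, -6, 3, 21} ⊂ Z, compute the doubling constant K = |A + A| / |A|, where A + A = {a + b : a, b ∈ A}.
K = |A + A| / |A| = 20/6 = 10/3

Enumerate A + A = {a + b : a, b ∈ A}. With |A| = 6, there are |A|^2 = 36 ordered sum pairs; collecting distinct values, A + A = {-22, -20, -18, -17, -16, -15, -14, -13, -12, -8, -6, -4, -3, 6, 10, 12, 14, 15, 24, 42}, so |A + A| = 20. Thus K = 20/6 = 10/3. For comparison, the minimum possible |A + A| over all 6-element sets is 2·6 − 1 = 11 (so min K = 11/6), attained only by arithmetic progressions.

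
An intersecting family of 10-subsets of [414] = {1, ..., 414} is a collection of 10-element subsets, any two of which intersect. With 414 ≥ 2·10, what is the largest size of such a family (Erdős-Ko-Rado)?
max |F| = C(413, 9) = 882406808776026765

The Erdős-Ko-Rado theorem states: for n ≥ 2k, an intersecting family of k-subsets of an n-element set has size at most C(n − 1, k − 1), with equality for 'star' families {A ⊆ [n] : |A| = k, i ∈ A} (fix an element i). For n = 414, k = 10: C(413, 9) = 882406808776026765.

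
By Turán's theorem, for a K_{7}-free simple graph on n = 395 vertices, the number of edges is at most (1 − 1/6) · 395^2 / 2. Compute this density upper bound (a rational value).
Turán density bound = (5/6) · 395^2/2 = 780125/12 ≈ 65010.4167

Turán's theorem: ex(n, K_{r+1}) is achieved by the complete r-partite Turán graph T(n, r) with parts as balanced as possible, and is at most (1 − 1/r) · n^2/2. For r = 6, n = 395: the density bound is (5/6) · 156025/2 = 780125/12 ≈ 65010.4167. The integer-valued extremum is e(T(395, 6)) = 65010, which is strictly less than the density bound 780125/12 since 6 ∤ 395 (the parts of T(395, 6) cannot all be equal).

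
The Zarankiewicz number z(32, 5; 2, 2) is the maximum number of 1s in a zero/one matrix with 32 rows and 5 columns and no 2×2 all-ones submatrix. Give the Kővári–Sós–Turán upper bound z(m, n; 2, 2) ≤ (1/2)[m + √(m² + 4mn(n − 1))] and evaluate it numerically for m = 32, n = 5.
z(32, 5; 2, 2) ≤ (1/2)[32 + √(32² + 4·32·5·4)] = (1/2)[32 + √3584] = 45.9333

Kővári–Sós–Turán: let r_1, ..., r_32 be the row sums and z = Σ r_i the total number of 1s. Each pair of columns can share at most one row with both entries 1 (else a 2×2 all-ones block appears), so Σ_i C(r_i, 2) ≤ C(5, 2) = 10. By convexity Σ_i C(r_i, 2) ≥ 32·C(z/32, 2) = z(z − 32)/(2·32), giving z² − 32z − 32·5·4 ≤ 0 and hence z ≤ (1/2)[32 + √(1024 + 4·640)] = (1/2)[32 + √3584] ≈ (1/2)(32 + 59.8665) = 45.9333.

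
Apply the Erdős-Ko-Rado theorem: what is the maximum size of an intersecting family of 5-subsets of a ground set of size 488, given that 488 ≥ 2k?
max |F| = C(487, 4) = 2314947195

Erdős-Ko-Rado (1961): when n ≥ 2k, max |F| = C(n−1, k−1). The bound is attained by the star {A : i ∈ A} for any fixed i ∈ [n]. Here C(488−1, 5−1) = C(487, 4) = 2314947195.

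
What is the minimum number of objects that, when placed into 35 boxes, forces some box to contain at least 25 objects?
n = (25 − 1)·35 + 1 = 841

By the generalised pigeonhole principle, to guarantee some box contains ≥ r objects we need more than (r − 1) · k objects total. Threshold: n = (r − 1) · k + 1. With r = 25 and k = 35: n = 24 · 35 + 1 = 840 + 1 = 841. For n = 840 = 24 · 35, we can put exactly 24 objects in every box, avoiding 25 in any single one — so 841 is tight.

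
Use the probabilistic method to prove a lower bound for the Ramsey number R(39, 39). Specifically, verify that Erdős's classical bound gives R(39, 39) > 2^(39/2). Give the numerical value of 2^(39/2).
2^(39/2) = 741455.2002; so R(39, 39) > 741455.2002

Colour each edge of K_n uniformly at random with red/blue. The expected number of monochromatic K_39 is C(n, 39) · 2 · 2^(−C(39,2)). If C(n, 39) · 2^(1 − C(39,2)) < 1, then with positive probability no monochromatic K_39 exists, so R(39, 39) > n. The standard estimate C(n, 39) ≤ n^39/39! shows this inequality holds whenever n ≤ 2^(39/2) (since 39! · 2^(C(39,2) − 1) > 2^(39^2/2) ≥ n^39). Hence R(39, 39) > 2^(39/2) = 741455.2002.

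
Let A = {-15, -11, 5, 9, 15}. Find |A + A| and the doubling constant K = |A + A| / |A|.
K = |A + A| / |A| = 14/5

Enumerate A + A = {a + b : a, b ∈ A}. With |A| = 5, there are |A|^2 = 25 ordered sum pairs; collecting distinct values, A + A = {-30, -26, -22, -10, -6, -2, 0, 4, 10, 14, 18, 20, 24, 30}, so |A + A| = 14. Thus K = 14/5. For comparison, the minimum possible |A + A| over all 5-element sets is 2·5 − 1 = 9 (so min K = 9/5), attained only by arithmetic progressions.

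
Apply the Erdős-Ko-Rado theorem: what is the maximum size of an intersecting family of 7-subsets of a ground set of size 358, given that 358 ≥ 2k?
max |F| = C(357, 6) = 2756352147472

The Erdős-Ko-Rado theorem states: for n ≥ 2k, an intersecting family of k-subsets of an n-element set has size at most C(n − 1, k − 1), with equality for 'star' families {A ⊆ [n] : |A| = k, i ∈ A} (fix an element i). For n = 358, k = 7: C(357, 6) = 2756352147472.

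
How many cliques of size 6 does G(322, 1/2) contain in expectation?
E[# K_6] = C(322, 6) · (1/2)^C(6, 2) = 1477254941008 / 2^15 = 92328433813/2048 ≈ 45082243.072754

For each 6-subset S of vertices (there are C(322, 6) = 1477254941008 such S), let X_S = 1 if S induces a K_6 (all C(6, 2) = 15 edges present). Then P(X_S = 1) = (1/2)^15 = 1/32768. By linearity of expectation, E[# K_6] = C(322, 6) · (1/2)^15 = 1477254941008 / 32768 = 92328433813/2048 ≈ 45082243.072754.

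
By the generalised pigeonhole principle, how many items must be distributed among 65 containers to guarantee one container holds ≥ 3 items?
n = (3 − 1)·65 + 1 = 131

By the generalised pigeonhole principle, to guarantee some box contains ≥ r objects we need more than (r − 1) · k objects total. Threshold: n = (r − 1) · k + 1. With r = 3 and k = 65: n = 2 · 65 + 1 = 130 + 1 = 131. For n = 130 = 2 · 65, we can put exactly 2 objects in every box, avoiding 3 in any single one — so 131 is tight.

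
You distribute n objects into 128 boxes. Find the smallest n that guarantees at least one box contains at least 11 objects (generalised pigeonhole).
n = (11 − 1)·128 + 1 = 1281

By the generalised pigeonhole principle, to guarantee some box contains ≥ r objects we need more than (r − 1) · k objects total. Threshold: n = (r − 1) · k + 1. With r = 11 and k = 128: n = 10 · 128 + 1 = 1280 + 1 = 1281. For n = 1280 = 10 · 128, we can put exactly 10 objects in every box, avoiding 11 in any single one — so 1281 is tight.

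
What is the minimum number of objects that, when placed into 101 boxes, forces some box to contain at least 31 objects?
n = (31 − 1)·101 + 1 = 3031

By the generalised pigeonhole principle, to guarantee some box contains ≥ r objects we need more than (r − 1) · k objects total. Threshold: n = (r − 1) · k + 1. With r = 31 and k = 101: n = 30 · 101 + 1 = 3030 + 1 = 3031. For n = 3030 = 30 · 101, we can put exactly 30 objects in every box, avoiding 31 in any single one — so 3031 is tight.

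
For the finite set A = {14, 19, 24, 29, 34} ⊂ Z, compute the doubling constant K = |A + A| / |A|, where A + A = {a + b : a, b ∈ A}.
K = |A + A| / |A| = 9/5

Enumerate A + A = {a + b : a, b ∈ A}. With |A| = 5, there are |A|^2 = 25 ordered sum pairs; collecting distinct values, A + A = {28, 33, 38, 43, 48, 53, 58, 63, 68}, so |A + A| = 9. Thus K = 9/5. Here |A + A| = 2|A| − 1 = 9, the minimum possible — so K = 9/5 is minimal, which holds iff A is an arithmetic progression.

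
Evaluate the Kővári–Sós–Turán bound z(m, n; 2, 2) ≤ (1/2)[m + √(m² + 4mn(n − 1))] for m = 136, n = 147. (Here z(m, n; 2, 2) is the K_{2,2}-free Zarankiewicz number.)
z(136, 147; 2, 2) ≤ (1/2)[136 + √(136² + 4·136·147·146)] = (1/2)[136 + √11693824] = 1777.8117

Kővári–Sós–Turán: let r_1, ..., r_136 be the row sums and z = Σ r_i the total number of 1s. Each pair of columns can share at most one row with both entries 1 (else a 2×2 all-ones block appears), so Σ_i C(r_i, 2) ≤ C(147, 2) = 10731. By convexity Σ_i C(r_i, 2) ≥ 136·C(z/136, 2) = z(z − 136)/(2·136), giving z² − 136z − 136·147·146 ≤ 0 and hence z ≤ (1/2)[136 + √(18496 + 4·2918832)] = (1/2)[136 + √11693824] ≈ (1/2)(136 + 3419.6234) = 1777.8117.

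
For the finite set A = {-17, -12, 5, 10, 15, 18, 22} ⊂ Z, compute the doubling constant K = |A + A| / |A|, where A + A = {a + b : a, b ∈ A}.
K = |A + A| / |A| = 24/7

Enumerate A + A = {a + b : a, b ∈ A}. With |A| = 7, there are |A|^2 = 49 ordered sum pairs; collecting distinct values, A + A = {-34, -29, -24, -12, -7, -2, 1, 3, 5, 6, 10, 15, 20, 23, 25, 27, 28, 30, 32, 33, 36, 37, 40, 44}, so |A + A| = 24. Thus K = 24/7. For comparison, the minimum possible |A + A| over all 7-element sets is 2·7 − 1 = 13 (so min K = 13/7), attained only by arithmetic progressions.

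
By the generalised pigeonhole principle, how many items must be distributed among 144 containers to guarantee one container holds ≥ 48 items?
n = (48 − 1)·144 + 1 = 6769

By the generalised pigeonhole principle, to guarantee some box contains ≥ r objects we need more than (r − 1) · k objects total. Threshold: n = (r − 1) · k + 1. With r = 48 and k = 144: n = 47 · 144 + 1 = 6768 + 1 = 6769. For n = 6768 = 47 · 144, we can put exactly 47 objects in every box, avoiding 48 in any single one — so 6769 is tight.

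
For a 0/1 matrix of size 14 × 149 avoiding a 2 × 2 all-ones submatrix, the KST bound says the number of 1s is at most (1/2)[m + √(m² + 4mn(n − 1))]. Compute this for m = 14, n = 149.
z(14, 149; 2, 2) ≤ (1/2)[14 + √(14² + 4·14·149·148)] = (1/2)[14 + √1235108] = 562.6771

Kővári–Sós–Turán: let r_1, ..., r_14 be the row sums and z = Σ r_i the total number of 1s. Each pair of columns can share at most one row with both entries 1 (else a 2×2 all-ones block appears), so Σ_i C(r_i, 2) ≤ C(149, 2) = 11026. By convexity Σ_i C(r_i, 2) ≥ 14·C(z/14, 2) = z(z − 14)/(2·14), giving z² − 14z − 14·149·148 ≤ 0 and hence z ≤ (1/2)[14 + √(196 + 4·308728)] = (1/2)[14 + √1235108] ≈ (1/2)(14 + 1111.3541) = 562.6771.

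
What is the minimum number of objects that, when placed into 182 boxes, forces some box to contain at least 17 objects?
n = (17 − 1)·182 + 1 = 2913

By the generalised pigeonhole principle, to guarantee some box contains ≥ r objects we need more than (r − 1) · k objects total. Threshold: n = (r − 1) · k + 1. With r = 17 and k = 182: n = 16 · 182 + 1 = 2912 + 1 = 2913. For n = 2912 = 16 · 182, we can put exactly 16 objects in every box, avoiding 17 in any single one — so 2913 is tight.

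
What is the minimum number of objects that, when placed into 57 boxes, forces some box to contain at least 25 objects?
n = (25 − 1)·57 + 1 = 1369

By the generalised pigeonhole principle, to guarantee some box contains ≥ r objects we need more than (r − 1) · k objects total. Threshold: n = (r − 1) · k + 1. With r = 25 and k = 57: n = 24 · 57 + 1 = 1368 + 1 = 1369. For n = 1368 = 24 · 57, we can put exactly 24 objects in every box, avoiding 25 in any single one — so 1369 is tight.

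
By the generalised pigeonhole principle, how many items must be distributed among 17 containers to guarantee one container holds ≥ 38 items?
n = (38 − 1)·17 + 1 = 630

By the generalised pigeonhole principle, to guarantee some box contains ≥ r objects we need more than (r − 1) · k objects total. Threshold: n = (r − 1) · k + 1. With r = 38 and k = 17: n = 37 · 17 + 1 = 629 + 1 = 630. For n = 629 = 37 · 17, we can put exactly 37 objects in every box, avoiding 38 in any single one — so 630 is tight.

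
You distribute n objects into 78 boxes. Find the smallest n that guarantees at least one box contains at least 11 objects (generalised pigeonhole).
n = (11 − 1)·78 + 1 = 781

By the generalised pigeonhole principle, to guarantee some box contains ≥ r objects we need more than (r − 1) · k objects total. Threshold: n = (r − 1) · k + 1. With r = 11 and k = 78: n = 10 · 78 + 1 = 780 + 1 = 781. For n = 780 = 10 · 78, we can put exactly 10 objects in every box, avoiding 11 in any single one — so 781 is tight.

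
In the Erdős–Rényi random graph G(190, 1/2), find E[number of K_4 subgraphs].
E[# K_4] = C(190, 4) · (1/2)^C(4, 2) = 52602165 / 2^6 = 821908.828125

For each 4-subset S of vertices (there are C(190, 4) = 52602165 such S), let X_S = 1 if S induces a K_4 (all C(4, 2) = 6 edges present). Then P(X_S = 1) = (1/2)^6 = 1/64. By linearity of expectation, E[# K_4] = C(190, 4) · (1/2)^6 = 52602165 / 64 = 821908.828125.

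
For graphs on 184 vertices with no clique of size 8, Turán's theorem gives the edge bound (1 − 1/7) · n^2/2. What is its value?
Turán density bound = (6/7) · 184^2/2 = 101568/7 ≈ 14509.7143

Turán's theorem: ex(n, K_{r+1}) is achieved by the complete r-partite Turán graph T(n, r) with parts as balanced as possible, and is at most (1 − 1/r) · n^2/2. For r = 7, n = 184: the density bound is (6/7) · 33856/2 = 101568/7 ≈ 14509.7143. The integer-valued extremum is e(T(184, 7)) = 14509, which is strictly less than the density bound 101568/7 since 7 ∤ 184 (the parts of T(184, 7) cannot all be equal).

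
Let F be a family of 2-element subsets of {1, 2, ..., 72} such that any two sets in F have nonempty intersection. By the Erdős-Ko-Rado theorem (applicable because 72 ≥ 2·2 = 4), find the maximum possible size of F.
max |F| = C(71, 1) = 71

The Erdős-Ko-Rado theorem states: for n ≥ 2k, an intersecting family of k-subsets of an n-element set has size at most C(n − 1, k − 1), with equality for 'star' families {A ⊆ [n] : |A| = k, i ∈ A} (fix an element i). For n = 72, k = 2: C(71, 1) = 71.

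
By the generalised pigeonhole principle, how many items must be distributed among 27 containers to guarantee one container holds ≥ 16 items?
n = (16 − 1)·27 + 1 = 406

By the generalised pigeonhole principle, to guarantee some box contains ≥ r objects we need more than (r − 1) · k objects total. Threshold: n = (r − 1) · k + 1. With r = 16 and k = 27: n = 15 · 27 + 1 = 405 + 1 = 406. For n = 405 = 15 · 27, we can put exactly 15 objects in every box, avoiding 16 in any single one — so 406 is tight.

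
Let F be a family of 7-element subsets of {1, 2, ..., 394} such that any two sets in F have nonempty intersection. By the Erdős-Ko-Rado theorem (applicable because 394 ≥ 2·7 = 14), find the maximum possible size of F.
max |F| = C(393, 6) = 4924575638164

Erdős-Ko-Rado (1961): when n ≥ 2k, max |F| = C(n−1, k−1). The bound is attained by the star {A : i ∈ A} for any fixed i ∈ [n]. Here C(394−1, 7−1) = C(393, 6) = 4924575638164.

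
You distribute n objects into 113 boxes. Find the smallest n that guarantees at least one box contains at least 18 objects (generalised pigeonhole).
n = (18 − 1)·113 + 1 = 1922

By the generalised pigeonhole principle, to guarantee some box contains ≥ r objects we need more than (r − 1) · k objects total. Threshold: n = (r − 1) · k + 1. With r = 18 and k = 113: n = 17 · 113 + 1 = 1921 + 1 = 1922. For n = 1921 = 17 · 113, we can put exactly 17 objects in every box, avoiding 18 in any single one — so 1922 is tight.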